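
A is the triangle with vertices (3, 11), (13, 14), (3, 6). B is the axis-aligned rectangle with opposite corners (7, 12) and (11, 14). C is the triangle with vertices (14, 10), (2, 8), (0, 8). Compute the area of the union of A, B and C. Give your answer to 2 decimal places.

31.12

By inclusion–exclusion:
Individual areas: |A| = 25, |B| = 8, |C| = 2.
|A∩B| = 3.1.
|A∩C| = 0.7814.
|B∩C| = 0.
|A∩B∩C| = 0.
|A ∪ B ∪ C| = 35 − 3.8814 + 0 = 31.12.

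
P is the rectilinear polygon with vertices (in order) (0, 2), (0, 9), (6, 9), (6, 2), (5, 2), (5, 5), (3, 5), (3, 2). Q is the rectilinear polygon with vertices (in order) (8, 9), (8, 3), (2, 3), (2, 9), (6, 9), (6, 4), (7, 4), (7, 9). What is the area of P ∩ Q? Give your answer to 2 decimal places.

20.00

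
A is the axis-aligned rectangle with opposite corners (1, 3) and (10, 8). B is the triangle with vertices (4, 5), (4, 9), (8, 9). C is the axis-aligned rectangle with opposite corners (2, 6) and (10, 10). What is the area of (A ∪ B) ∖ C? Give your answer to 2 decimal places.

29.00

|A ∪ B| = 48.5.
|(A ∪ B) ∩ C| = 19.5.
|(A ∪ B) ∖ C| = 48.5 − 19.5 = 29.00.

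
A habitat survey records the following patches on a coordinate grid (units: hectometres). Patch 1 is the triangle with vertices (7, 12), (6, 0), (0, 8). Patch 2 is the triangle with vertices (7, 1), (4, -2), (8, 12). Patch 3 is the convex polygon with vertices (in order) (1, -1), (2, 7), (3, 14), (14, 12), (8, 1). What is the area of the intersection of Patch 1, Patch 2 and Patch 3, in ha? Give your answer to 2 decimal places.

3.99

The intersection is the polygon with vertices (4.965,1.379), (6.588,7.059), (6.037,0.439), (5.735,0.353).
By the shoelace formula its area is 3.99.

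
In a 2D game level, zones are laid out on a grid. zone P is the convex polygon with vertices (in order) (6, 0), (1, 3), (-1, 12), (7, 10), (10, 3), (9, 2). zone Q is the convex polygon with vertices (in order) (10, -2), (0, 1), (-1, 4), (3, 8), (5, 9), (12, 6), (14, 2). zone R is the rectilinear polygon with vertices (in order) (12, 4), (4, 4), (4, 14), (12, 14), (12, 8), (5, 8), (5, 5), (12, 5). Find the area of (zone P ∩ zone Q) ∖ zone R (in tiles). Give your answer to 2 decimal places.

|zone P ∩ zone Q| = 54.5557.
|(zone P ∩ zone Q) ∩ zone R| = 10.2738.
|(zone P ∩ zone Q) ∖ zone R| = 54.5557 − 10.2738 = 44.28.

44.28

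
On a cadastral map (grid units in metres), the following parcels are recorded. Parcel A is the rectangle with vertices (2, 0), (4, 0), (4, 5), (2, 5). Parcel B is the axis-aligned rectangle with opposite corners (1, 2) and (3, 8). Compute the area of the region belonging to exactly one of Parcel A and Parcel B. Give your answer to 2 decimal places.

|Parcel A∩Parcel B|: x∈[2,3], y∈[2,5] → 1·3 = 3.
|Parcel A △ Parcel B| = |Parcel A| + |Parcel B| − 2·|Parcel A∩Parcel B| = 10 + 12 − 6 = 16.00.

16.00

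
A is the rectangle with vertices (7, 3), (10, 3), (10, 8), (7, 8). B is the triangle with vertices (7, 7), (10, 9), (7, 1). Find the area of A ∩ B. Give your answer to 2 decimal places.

The intersection is the polygon with vertices (9.625,8), (7.75,3), (7,3), (7,7), (8.5,8).
By the shoelace formula its area is 7.69.

7.69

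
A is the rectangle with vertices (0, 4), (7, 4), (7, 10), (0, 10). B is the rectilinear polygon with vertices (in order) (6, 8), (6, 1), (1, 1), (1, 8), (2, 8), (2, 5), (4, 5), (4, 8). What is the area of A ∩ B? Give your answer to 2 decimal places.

The intersection is the polygon with vertices (1,4), (1,8), (2,8), (2,5), (4,5), (4,8), (6,8), (6,4).
By the shoelace formula its area is 14.00.

14.00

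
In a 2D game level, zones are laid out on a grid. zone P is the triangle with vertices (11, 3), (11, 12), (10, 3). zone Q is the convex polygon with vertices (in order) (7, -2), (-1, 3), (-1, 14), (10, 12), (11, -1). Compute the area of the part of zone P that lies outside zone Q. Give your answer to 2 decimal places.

3.23

|zone P| = 4.5, |zone P∩zone Q| = 1.2745.
|zone P ∖ zone Q| = |zone P| − |zone P∩zone Q| = 4.5 − 1.2745 = 3.23.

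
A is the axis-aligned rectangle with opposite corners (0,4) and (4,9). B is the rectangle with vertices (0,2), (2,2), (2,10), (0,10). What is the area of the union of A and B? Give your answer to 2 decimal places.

By inclusion–exclusion:
Individual areas: |A| = 20, |B| = 16.
|A∩B|: x∈[0,2], y∈[4,9] → 2·5 = 10.
|A ∪ B| = 36 − 10 = 26.00.

26.00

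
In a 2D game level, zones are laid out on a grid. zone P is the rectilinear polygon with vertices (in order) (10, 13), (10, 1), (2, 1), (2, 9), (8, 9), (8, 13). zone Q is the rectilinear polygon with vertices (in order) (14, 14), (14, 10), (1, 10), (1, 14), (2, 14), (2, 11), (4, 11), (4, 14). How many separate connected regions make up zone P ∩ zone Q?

1

zone P ∩ zone Q is a single connected region.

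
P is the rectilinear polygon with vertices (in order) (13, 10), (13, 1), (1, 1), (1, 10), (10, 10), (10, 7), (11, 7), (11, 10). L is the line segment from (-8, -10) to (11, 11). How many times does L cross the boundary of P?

2

The segment meets the boundary at (10,9.895), (1.952,1).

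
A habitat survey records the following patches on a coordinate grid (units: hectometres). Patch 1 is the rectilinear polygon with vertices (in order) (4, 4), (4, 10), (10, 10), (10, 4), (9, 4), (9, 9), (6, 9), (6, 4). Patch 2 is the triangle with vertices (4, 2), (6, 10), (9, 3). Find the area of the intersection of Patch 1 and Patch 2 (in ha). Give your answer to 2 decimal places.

4.71

The intersection is the polygon with vertices (6,9), (6,4), (4.5,4), (6,10), (6.429,9).
By the shoelace formula its area is 4.71.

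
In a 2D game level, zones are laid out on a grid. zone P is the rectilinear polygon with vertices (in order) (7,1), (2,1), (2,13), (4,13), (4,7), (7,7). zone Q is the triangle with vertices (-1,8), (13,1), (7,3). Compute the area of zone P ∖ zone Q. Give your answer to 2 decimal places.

38.56

|zone P| = 42, |zone P∩zone Q| = 3.4375.
|zone P ∖ zone Q| = |zone P| − |zone P∩zone Q| = 42 − 3.4375 = 38.56.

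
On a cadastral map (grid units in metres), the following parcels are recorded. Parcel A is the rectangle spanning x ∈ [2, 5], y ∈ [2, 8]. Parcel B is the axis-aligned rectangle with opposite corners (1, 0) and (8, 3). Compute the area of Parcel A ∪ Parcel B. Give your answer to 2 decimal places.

By inclusion–exclusion:
Individual areas: |Parcel A| = 18, |Parcel B| = 21.
|Parcel A∩Parcel B|: x∈[2,5], y∈[2,3] → 3·1 = 3.
|Parcel A ∪ Parcel B| = 39 − 3 = 36.00.

36.00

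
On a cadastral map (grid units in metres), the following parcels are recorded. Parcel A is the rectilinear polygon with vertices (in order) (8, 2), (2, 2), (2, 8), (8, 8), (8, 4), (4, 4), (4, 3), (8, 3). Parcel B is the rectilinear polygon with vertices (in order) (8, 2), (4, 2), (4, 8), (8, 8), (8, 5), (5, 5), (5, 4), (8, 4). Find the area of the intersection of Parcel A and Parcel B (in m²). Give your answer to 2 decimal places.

17.00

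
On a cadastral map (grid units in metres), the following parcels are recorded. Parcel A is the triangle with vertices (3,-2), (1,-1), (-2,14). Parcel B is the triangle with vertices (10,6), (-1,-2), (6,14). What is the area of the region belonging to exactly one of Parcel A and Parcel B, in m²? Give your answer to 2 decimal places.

|Parcel A| = 13.5, |Parcel B| = 60, |Parcel A∩Parcel B| = 3.6664.
|Parcel A △ Parcel B| = |Parcel A| + |Parcel B| − 2·|Parcel A∩Parcel B| = 13.5 + 60 − 7.3327 = 66.17.

66.17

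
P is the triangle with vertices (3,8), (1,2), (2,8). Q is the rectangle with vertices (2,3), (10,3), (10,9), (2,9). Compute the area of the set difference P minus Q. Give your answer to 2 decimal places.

1.50

|P| = 3, |P∩Q| = 1.5.
|P ∖ Q| = |P| − |P∩Q| = 3 − 1.5 = 1.50.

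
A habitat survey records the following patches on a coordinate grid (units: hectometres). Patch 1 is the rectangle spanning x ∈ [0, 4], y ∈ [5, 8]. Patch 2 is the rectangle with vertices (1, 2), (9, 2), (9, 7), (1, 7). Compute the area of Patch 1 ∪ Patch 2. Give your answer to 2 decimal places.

By inclusion–exclusion:
Individual areas: |Patch 1| = 12, |Patch 2| = 40.
|Patch 1∩Patch 2|: x∈[1,4], y∈[5,7] → 3·2 = 6.
|Patch 1 ∪ Patch 2| = 52 − 6 = 46.00.

46.00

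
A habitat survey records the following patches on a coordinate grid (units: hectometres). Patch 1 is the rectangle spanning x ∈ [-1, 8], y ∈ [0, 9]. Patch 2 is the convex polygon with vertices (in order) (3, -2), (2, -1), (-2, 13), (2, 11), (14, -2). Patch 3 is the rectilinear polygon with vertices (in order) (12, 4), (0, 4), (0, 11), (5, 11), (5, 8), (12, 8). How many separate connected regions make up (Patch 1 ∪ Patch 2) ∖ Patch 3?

2

(Patch 1 ∪ Patch 2) ∖ Patch 3 splits into 2 disjoint pieces (area 3, area 77.7418).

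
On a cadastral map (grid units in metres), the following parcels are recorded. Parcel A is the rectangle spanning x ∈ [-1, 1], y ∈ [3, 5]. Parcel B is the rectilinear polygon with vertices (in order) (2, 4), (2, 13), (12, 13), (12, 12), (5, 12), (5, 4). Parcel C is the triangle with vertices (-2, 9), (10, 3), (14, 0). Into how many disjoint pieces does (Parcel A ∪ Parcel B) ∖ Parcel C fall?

(Parcel A ∪ Parcel B) ∖ Parcel C splits into 3 disjoint pieces (area 4, area 5.7188, area 27.25).

3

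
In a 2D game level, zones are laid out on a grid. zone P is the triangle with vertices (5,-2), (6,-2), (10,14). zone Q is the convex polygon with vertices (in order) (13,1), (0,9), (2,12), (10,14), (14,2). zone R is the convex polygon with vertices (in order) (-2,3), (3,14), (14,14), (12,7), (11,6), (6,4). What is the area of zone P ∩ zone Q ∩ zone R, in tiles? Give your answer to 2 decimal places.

2.77

The intersection is the polygon with vertices (7.077,4.645), (10,14), (7.667,4.667), (7.288,4.515).
By the shoelace formula its area is 2.77.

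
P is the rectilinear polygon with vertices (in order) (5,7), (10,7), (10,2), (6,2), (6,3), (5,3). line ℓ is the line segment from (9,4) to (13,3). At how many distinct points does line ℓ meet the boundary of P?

1

The segment meets the boundary at (10,3.75).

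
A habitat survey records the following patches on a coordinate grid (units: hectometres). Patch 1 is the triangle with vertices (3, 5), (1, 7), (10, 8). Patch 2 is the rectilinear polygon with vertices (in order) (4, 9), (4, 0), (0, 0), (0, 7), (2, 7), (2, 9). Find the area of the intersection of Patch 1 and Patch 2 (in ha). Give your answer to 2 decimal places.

The intersection is the polygon with vertices (1,7), (2,7), (2,7.111), (4,7.333), (4,5.429), (3,5).
By the shoelace formula its area is 4.23.

4.23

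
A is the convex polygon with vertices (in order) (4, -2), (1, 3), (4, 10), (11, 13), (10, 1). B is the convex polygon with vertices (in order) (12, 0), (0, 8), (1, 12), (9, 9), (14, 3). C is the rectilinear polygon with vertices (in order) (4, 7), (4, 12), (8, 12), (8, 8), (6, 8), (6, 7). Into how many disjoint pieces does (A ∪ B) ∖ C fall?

(A ∪ B) ∖ C is a single connected region.

1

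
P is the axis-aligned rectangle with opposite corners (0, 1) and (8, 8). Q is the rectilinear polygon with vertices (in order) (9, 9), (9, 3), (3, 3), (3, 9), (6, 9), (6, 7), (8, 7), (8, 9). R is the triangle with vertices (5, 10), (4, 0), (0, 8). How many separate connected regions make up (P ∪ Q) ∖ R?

(P ∪ Q) ∖ R splits into 2 disjoint pieces (area 32, area 12.25).

2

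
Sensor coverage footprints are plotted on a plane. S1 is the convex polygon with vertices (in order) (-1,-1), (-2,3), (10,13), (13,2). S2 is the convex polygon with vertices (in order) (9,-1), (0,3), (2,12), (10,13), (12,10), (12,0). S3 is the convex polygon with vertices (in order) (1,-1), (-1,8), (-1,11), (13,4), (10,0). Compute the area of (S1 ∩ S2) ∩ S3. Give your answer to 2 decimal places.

59.62

The region (S1 ∩ S2) ∩ S3 is the polygon with vertices (12,2.667), (11.213,1.617), (5.747,0.446), (0.123,2.945), (0.056,3.25), (0.455,5.045), (4.375,8.312), (12,4.5).
By the shoelace formula its area is 59.62.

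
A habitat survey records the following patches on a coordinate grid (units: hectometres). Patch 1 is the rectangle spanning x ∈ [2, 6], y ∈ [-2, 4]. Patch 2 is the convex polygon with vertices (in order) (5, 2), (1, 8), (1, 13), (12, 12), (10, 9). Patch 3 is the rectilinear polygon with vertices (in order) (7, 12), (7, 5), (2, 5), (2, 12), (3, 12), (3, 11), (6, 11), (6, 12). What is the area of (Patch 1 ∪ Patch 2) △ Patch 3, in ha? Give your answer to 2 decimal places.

|Patch 1 ∪ Patch 2| = 90.3667.
|(Patch 1 ∪ Patch 2) ∩ Patch 3| = 31.25.
|(Patch 1 ∪ Patch 2) △ Patch 3| = 90.3667 + 32 − 62.5 = 59.87.

59.87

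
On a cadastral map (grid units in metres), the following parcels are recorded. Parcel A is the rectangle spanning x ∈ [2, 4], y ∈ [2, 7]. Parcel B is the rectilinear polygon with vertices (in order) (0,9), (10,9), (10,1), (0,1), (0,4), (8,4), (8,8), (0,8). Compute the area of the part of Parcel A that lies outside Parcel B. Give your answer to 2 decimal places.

|Parcel A| = 10, |Parcel A∩Parcel B| = 4.
|Parcel A ∖ Parcel B| = |Parcel A| − |Parcel A∩Parcel B| = 10 − 4 = 6.00.

6.00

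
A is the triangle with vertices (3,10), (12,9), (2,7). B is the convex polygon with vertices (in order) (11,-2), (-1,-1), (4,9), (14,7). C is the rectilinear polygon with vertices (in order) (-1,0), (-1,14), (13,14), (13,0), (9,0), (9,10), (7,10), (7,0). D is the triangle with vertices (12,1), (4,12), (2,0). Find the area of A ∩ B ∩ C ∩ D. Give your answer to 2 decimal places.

The intersection is the polygon with vertices (6.553,8.489), (6.921,7.984), (3.207,7.241), (3.25,7.5), (4,9).
By the shoelace formula its area is 3.59.

3.59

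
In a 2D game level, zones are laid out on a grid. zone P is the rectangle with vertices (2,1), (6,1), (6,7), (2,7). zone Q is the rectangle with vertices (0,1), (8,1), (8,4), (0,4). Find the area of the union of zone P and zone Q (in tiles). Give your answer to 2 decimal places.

36.00

By inclusion–exclusion:
Individual areas: |zone P| = 24, |zone Q| = 24.
|zone P∩zone Q|: x∈[2,6], y∈[1,4] → 4·3 = 12.
|zone P ∪ zone Q| = 48 − 12 = 36.00.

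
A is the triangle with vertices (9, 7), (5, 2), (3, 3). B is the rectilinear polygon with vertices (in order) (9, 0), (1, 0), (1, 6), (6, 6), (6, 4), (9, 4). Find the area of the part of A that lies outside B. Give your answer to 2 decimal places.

2.40

|A| = 7, |A∩B| = 4.6.
|A ∖ B| = |A| − |A∩B| = 7 − 4.6 = 2.40.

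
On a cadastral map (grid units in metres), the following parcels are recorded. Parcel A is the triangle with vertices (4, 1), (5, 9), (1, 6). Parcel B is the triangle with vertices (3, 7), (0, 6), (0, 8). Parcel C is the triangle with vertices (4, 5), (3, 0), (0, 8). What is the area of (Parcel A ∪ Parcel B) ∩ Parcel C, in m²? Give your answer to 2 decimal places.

The region (Parcel A ∪ Parcel B) ∩ Parcel C is the polygon with vertices (1,6), (1.8,6.6), (0.667,6.222), (0,8), (4,5), (3.4,2).
By the shoelace formula its area is 7.33.

7.33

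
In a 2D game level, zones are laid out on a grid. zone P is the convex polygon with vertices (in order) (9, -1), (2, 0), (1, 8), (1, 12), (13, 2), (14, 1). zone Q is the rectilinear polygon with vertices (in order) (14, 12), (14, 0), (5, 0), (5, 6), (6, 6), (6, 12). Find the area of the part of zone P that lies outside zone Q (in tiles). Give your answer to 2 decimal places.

|zone P| = 85, |zone P∩zone Q| = 40.6667.
|zone P ∖ zone Q| = |zone P| − |zone P∩zone Q| = 85 − 40.6667 = 44.33.

44.33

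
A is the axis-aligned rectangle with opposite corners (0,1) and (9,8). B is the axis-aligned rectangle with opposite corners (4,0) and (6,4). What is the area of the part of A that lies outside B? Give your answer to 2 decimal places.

|A∩B|: x∈[4,6], y∈[1,4] → 2·3 = 6.
|A| = 63.
|A ∖ B| = |A| − |A∩B| = 63 − 6 = 57.00.

57.00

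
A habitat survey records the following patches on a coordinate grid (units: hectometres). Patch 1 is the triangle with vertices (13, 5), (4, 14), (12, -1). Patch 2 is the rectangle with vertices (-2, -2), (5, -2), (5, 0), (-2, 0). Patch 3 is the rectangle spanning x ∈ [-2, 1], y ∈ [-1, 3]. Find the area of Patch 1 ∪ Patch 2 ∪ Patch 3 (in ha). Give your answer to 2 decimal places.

54.50

By inclusion–exclusion:
Individual areas: |Patch 1| = 31.5, |Patch 2| = 14, |Patch 3| = 12.
|Patch 1∩Patch 2| = 0.
|Patch 1∩Patch 3| = 0.
|Patch 2∩Patch 3|: x∈[-2,1], y∈[-1,0] → 3·1 = 3.
|Patch 1∩Patch 2∩Patch 3| = 0.
|Patch 1 ∪ Patch 2 ∪ Patch 3| = 57.5 − 3 + 0 = 54.50.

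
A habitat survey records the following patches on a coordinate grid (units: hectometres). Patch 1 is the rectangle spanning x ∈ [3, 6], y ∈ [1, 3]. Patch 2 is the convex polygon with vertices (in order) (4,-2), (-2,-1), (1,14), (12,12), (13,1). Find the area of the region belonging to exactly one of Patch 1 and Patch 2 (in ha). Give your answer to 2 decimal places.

|Patch 1| = 6, |Patch 2| = 182.5, |Patch 1∩Patch 2| = 6.
|Patch 1 △ Patch 2| = |Patch 1| + |Patch 2| − 2·|Patch 1∩Patch 2| = 6 + 182.5 − 12 = 176.50.

176.50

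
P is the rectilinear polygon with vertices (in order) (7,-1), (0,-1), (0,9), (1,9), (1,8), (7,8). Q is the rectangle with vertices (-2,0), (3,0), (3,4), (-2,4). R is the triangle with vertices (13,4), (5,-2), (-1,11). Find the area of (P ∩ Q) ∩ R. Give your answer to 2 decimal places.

The region (P ∩ Q) ∩ R is the polygon with vertices (3,4), (3,2.333), (2.231,4).
By the shoelace formula its area is 0.64.

0.64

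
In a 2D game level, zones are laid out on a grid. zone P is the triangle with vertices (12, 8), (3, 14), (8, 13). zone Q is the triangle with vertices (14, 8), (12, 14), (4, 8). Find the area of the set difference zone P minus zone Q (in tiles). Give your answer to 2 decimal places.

|zone P| = 10.5, |zone P∩zone Q| = 3.7059.
|zone P ∖ zone Q| = |zone P| − |zone P∩zone Q| = 10.5 − 3.7059 = 6.79.

6.79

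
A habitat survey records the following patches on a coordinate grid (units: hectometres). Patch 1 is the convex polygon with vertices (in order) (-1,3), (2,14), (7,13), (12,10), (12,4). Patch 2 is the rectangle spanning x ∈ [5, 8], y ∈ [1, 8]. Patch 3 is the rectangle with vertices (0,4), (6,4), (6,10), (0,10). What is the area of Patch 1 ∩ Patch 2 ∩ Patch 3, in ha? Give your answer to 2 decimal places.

4.00

The intersection is the polygon with vertices (5,8), (6,8), (6,4), (5,4).
By the shoelace formula its area is 4.00.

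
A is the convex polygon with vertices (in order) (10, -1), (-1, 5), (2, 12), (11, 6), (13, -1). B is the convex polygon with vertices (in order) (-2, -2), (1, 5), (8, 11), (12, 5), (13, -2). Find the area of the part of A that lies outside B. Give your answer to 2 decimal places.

|A| = 92.5, |A∩B| = 69.0912.
|A ∖ B| = |A| − |A∩B| = 92.5 − 69.0912 = 23.41.

23.41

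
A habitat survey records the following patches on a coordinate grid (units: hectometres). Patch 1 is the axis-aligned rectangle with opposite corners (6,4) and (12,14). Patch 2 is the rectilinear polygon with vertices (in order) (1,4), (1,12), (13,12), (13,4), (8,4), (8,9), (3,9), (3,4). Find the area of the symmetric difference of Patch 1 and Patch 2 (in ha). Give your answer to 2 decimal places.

55.00

|Patch 1| = 60, |Patch 2| = 71, |Patch 1∩Patch 2| = 38.
|Patch 1 △ Patch 2| = |Patch 1| + |Patch 2| − 2·|Patch 1∩Patch 2| = 60 + 71 − 76 = 55.00.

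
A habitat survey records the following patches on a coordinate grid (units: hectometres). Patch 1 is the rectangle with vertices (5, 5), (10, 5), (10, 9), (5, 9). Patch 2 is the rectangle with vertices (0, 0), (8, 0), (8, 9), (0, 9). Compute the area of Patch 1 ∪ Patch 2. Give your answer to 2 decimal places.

80.00

By inclusion–exclusion:
Individual areas: |Patch 1| = 20, |Patch 2| = 72.
|Patch 1∩Patch 2|: x∈[5,8], y∈[5,9] → 3·4 = 12.
|Patch 1 ∪ Patch 2| = 92 − 12 = 80.00.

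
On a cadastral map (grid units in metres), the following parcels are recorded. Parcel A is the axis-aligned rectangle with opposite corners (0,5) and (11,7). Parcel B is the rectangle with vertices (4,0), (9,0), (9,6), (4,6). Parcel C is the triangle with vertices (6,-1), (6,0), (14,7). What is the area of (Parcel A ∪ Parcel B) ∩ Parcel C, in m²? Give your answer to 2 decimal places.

1.94

The region (Parcel A ∪ Parcel B) ∩ Parcel C is the polygon with vertices (9,2), (7,0), (6,0), (9,2.625).
By the shoelace formula its area is 1.94.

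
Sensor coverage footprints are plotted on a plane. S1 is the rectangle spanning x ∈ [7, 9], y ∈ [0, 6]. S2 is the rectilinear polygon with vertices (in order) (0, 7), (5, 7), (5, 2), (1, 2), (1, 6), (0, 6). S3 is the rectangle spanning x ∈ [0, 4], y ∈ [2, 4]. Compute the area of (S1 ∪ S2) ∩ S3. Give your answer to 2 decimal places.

6.00

The region (S1 ∪ S2) ∩ S3 is the polygon with vertices (1,2), (1,4), (4,4), (4,2).
By the shoelace formula its area is 6.00.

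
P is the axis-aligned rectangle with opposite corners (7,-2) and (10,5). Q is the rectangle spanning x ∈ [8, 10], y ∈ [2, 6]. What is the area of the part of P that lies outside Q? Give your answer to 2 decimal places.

15.00

|P∩Q|: x∈[8,10], y∈[2,5] → 2·3 = 6.
|P| = 21.
|P ∖ Q| = |P| − |P∩Q| = 21 − 6 = 15.00.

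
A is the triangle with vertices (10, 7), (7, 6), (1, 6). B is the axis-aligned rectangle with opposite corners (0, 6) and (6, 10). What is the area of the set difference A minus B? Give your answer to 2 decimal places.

|A| = 3, |A∩B| = 1.3889.
|A ∖ B| = |A| − |A∩B| = 3 − 1.3889 = 1.61.

1.61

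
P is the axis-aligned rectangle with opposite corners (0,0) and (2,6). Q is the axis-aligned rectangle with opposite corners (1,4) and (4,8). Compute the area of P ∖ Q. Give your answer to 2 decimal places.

10.00

|P∩Q|: x∈[1,2], y∈[4,6] → 1·2 = 2.
|P| = 12.
|P ∖ Q| = |P| − |P∩Q| = 12 − 2 = 10.00.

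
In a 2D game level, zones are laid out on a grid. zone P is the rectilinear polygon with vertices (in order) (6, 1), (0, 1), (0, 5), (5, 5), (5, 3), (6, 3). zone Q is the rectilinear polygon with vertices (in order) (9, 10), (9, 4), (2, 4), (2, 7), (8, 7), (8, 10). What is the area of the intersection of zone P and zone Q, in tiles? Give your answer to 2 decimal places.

3.00

The intersection is the polygon with vertices (5,5), (5,4), (2,4), (2,5).
By the shoelace formula its area is 3.00.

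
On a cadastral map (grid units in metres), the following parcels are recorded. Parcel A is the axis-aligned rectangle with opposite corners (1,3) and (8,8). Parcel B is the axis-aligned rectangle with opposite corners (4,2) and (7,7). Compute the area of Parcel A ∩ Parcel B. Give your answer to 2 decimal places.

12.00

|Parcel A∩Parcel B|: x∈[4,7], y∈[3,7] → 3·4 = 12.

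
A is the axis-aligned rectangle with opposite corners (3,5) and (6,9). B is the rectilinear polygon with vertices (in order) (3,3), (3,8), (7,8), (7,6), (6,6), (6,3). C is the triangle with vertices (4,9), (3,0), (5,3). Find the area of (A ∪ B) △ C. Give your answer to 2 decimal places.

17.50

|A ∪ B| = 20.
|(A ∪ B) ∩ C| = 5.
|(A ∪ B) △ C| = 20 + 7.5 − 10 = 17.50.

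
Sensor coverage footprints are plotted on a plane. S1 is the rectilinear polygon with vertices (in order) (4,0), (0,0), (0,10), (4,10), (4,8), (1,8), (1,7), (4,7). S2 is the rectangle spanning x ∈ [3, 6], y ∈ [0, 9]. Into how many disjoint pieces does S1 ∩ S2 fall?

S1 ∩ S2 splits into 2 disjoint pieces (area 7, area 1).

2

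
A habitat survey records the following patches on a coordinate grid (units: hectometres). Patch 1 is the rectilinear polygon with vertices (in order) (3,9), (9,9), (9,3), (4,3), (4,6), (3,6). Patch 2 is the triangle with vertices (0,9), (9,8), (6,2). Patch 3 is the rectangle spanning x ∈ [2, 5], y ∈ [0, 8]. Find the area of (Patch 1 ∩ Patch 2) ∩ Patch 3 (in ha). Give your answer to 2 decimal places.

The region (Patch 1 ∩ Patch 2) ∩ Patch 3 is the polygon with vertices (4,4.333), (4,6), (3,6), (3,8), (5,8), (5,3.167).
By the shoelace formula its area is 6.25.

6.25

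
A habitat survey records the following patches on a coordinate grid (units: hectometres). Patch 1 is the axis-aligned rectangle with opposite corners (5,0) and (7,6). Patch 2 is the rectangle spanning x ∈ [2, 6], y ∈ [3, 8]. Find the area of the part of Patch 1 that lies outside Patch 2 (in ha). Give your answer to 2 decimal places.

9.00

|Patch 1∩Patch 2|: x∈[5,6], y∈[3,6] → 1·3 = 3.
|Patch 1| = 12.
|Patch 1 ∖ Patch 2| = |Patch 1| − |Patch 1∩Patch 2| = 12 − 3 = 9.00.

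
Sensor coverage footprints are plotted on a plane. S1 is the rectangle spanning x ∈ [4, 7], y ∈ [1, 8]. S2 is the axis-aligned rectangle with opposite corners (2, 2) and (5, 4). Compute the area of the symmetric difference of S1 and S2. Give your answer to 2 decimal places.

|S1∩S2|: x∈[4,5], y∈[2,4] → 1·2 = 2.
|S1 △ S2| = |S1| + |S2| − 2·|S1∩S2| = 21 + 6 − 4 = 23.00.

23.00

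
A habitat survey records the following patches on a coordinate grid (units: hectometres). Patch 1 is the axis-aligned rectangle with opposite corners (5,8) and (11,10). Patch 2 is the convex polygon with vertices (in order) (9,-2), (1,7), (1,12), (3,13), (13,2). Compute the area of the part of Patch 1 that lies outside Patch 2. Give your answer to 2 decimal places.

8.73

|Patch 1| = 12, |Patch 1∩Patch 2| = 3.2727.
|Patch 1 ∖ Patch 2| = |Patch 1| − |Patch 1∩Patch 2| = 12 − 3.2727 = 8.73.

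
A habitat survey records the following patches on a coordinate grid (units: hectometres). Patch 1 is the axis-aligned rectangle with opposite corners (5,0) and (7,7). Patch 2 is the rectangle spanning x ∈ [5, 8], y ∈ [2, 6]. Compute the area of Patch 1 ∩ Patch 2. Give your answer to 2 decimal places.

|Patch 1∩Patch 2|: x∈[5,7], y∈[2,6] → 2·4 = 8.

8.00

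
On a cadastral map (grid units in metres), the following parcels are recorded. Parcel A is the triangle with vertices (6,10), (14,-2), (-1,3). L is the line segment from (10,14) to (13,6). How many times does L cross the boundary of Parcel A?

The segment lies entirely outside Parcel A and never meets its boundary.

0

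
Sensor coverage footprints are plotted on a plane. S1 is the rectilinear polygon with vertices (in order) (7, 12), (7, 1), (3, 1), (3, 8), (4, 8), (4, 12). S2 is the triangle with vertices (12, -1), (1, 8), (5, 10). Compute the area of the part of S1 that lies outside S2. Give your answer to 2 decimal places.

24.30

|S1| = 40, |S1∩S2| = 15.6981.
|S1 ∖ S2| = |S1| − |S1∩S2| = 40 − 15.6981 = 24.30.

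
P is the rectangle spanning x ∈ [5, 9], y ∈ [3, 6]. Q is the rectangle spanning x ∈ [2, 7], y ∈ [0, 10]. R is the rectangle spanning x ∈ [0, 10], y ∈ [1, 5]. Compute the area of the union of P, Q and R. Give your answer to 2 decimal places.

72.00

By inclusion–exclusion:
Individual areas: |P| = 12, |Q| = 50, |R| = 40.
|P∩Q|: x∈[5,7], y∈[3,6] → 2·3 = 6.
|P∩R|: x∈[5,9], y∈[3,5] → 4·2 = 8.
|Q∩R|: x∈[2,7], y∈[1,5] → 5·4 = 20.
|P∩Q∩R| = 4.
|P ∪ Q ∪ R| = 102 − 34 + 4 = 72.00.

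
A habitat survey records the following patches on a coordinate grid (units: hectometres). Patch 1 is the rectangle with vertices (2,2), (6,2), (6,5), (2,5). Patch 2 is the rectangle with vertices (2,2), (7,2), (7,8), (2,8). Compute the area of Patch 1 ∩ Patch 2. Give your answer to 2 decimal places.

|Patch 1∩Patch 2|: x∈[2,6], y∈[2,5] → 4·3 = 12.

12.00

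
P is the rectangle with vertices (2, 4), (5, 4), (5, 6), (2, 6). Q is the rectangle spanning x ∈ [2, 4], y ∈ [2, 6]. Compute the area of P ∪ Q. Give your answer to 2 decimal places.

By inclusion–exclusion:
Individual areas: |P| = 6, |Q| = 8.
|P∩Q|: x∈[2,4], y∈[4,6] → 2·2 = 4.
|P ∪ Q| = 14 − 4 = 10.00.

10.00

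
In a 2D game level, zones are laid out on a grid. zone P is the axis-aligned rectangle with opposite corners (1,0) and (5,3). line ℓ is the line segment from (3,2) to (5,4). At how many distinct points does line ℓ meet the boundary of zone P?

1

The segment meets the boundary at (4,3).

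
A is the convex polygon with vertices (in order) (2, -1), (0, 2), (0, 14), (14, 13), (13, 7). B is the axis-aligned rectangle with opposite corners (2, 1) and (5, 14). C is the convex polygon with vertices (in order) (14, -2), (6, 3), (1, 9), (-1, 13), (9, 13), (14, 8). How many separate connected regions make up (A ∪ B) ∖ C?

2

(A ∪ B) ∖ C splits into 2 disjoint pieces (area 37.6446, area 18.4643).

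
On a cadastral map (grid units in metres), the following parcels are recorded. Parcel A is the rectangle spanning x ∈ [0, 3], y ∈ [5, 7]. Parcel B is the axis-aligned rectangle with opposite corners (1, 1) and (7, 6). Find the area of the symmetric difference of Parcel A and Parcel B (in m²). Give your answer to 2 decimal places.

|Parcel A∩Parcel B|: x∈[1,3], y∈[5,6] → 2·1 = 2.
|Parcel A △ Parcel B| = |Parcel A| + |Parcel B| − 2·|Parcel A∩Parcel B| = 6 + 30 − 4 = 32.00.

32.00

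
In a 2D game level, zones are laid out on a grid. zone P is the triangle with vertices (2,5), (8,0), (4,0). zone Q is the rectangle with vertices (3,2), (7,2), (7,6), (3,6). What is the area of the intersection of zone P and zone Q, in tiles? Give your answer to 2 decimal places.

2.77

The intersection is the polygon with vertices (5.6,2), (3.2,2), (3,2.5), (3,4.167).
By the shoelace formula its area is 2.77.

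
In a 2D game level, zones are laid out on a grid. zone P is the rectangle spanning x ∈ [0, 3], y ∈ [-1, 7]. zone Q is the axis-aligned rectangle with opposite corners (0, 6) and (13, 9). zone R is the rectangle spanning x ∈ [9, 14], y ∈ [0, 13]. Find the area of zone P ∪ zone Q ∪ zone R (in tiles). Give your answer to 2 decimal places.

By inclusion–exclusion:
Individual areas: |zone P| = 24, |zone Q| = 39, |zone R| = 65.
|zone P∩zone Q|: x∈[0,3], y∈[6,7] → 3·1 = 3.
|zone P∩zone R| = 0 (no overlap).
|zone Q∩zone R|: x∈[9,13], y∈[6,9] → 4·3 = 12.
|zone P∩zone Q∩zone R| = 0.
|zone P ∪ zone Q ∪ zone R| = 128 − 15 + 0 = 113.00.

113.00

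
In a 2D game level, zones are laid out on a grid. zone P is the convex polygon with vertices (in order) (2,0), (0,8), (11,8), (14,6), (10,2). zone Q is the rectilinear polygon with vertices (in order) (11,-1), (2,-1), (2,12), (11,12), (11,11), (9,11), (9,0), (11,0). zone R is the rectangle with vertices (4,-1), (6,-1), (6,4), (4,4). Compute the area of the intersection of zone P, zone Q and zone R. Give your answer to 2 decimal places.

The intersection is the polygon with vertices (4,0.5), (4,4), (6,4), (6,1).
By the shoelace formula its area is 6.50.

6.50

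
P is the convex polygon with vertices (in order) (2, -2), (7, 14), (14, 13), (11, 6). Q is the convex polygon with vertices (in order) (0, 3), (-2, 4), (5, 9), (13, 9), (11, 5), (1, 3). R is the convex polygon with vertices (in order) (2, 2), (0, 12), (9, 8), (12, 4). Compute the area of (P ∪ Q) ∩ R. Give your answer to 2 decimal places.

|P ∪ Q| = 100.5968.
|(P ∪ Q) ∩ R| = 43.55.

43.55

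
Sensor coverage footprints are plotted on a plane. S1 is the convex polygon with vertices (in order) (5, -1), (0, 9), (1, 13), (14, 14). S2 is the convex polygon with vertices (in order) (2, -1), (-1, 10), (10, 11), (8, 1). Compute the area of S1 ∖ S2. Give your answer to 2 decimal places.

|S1| = 108, |S1∩S2| = 66.863.
|S1 ∖ S2| = |S1| − |S1∩S2| = 108 − 66.863 = 41.14.

41.14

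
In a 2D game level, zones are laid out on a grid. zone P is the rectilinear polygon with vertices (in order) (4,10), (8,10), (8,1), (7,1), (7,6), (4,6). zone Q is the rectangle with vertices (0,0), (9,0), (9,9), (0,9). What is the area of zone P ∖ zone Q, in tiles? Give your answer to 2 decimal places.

|zone P| = 21, |zone P∩zone Q| = 17.
|zone P ∖ zone Q| = |zone P| − |zone P∩zone Q| = 21 − 17 = 4.00.

4.00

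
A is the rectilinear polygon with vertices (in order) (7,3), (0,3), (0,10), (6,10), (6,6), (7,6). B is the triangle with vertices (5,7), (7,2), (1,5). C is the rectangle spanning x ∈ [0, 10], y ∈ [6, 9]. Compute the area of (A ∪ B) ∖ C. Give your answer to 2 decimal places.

27.80

|A ∪ B| = 45.8.
|(A ∪ B) ∩ C| = 18.
|(A ∪ B) ∖ C| = 45.8 − 18 = 27.80.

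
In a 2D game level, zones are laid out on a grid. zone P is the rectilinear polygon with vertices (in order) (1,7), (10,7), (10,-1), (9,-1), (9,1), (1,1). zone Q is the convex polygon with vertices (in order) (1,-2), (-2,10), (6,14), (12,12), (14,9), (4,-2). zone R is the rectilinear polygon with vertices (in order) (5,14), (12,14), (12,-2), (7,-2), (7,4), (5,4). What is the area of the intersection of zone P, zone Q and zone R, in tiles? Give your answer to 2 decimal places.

18.15

The intersection is the polygon with vertices (10,4.6), (7,1.3), (7,4), (5,4), (5,7), (10,7).
By the shoelace formula its area is 18.15.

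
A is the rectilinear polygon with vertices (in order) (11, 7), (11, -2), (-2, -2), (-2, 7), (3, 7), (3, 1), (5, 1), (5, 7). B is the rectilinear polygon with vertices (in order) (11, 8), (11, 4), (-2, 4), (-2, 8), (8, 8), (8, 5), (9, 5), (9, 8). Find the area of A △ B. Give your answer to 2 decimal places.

92.00

|A| = 105, |B| = 49, |A∩B| = 31.
|A △ B| = |A| + |B| − 2·|A∩B| = 105 + 49 − 62 = 92.00.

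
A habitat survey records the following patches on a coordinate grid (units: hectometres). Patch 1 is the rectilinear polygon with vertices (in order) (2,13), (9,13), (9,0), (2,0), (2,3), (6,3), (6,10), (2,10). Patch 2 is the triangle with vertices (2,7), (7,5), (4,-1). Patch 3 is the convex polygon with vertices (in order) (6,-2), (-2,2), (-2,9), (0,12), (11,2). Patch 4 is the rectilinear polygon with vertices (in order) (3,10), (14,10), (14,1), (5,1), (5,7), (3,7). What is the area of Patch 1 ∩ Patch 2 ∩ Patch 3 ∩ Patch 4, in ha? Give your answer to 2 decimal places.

2.20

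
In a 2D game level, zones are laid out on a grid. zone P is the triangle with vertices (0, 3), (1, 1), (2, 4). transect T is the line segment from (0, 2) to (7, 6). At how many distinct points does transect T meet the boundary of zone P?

2

The segment meets the boundary at (1.647,2.941), (0.389,2.222).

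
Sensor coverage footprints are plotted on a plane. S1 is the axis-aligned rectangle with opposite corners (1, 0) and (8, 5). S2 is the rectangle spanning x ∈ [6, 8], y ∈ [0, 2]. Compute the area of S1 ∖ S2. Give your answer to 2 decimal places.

31.00

|S1∩S2|: x∈[6,8], y∈[0,2] → 2·2 = 4.
|S1| = 35.
|S1 ∖ S2| = |S1| − |S1∩S2| = 35 − 4 = 31.00.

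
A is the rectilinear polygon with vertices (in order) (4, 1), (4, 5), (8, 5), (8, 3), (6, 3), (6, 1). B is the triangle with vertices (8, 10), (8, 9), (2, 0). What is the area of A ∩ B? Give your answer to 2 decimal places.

0.50

The intersection is the polygon with vertices (4,3.333), (5,5), (5.333,5), (4,3).
By the shoelace formula its area is 0.50.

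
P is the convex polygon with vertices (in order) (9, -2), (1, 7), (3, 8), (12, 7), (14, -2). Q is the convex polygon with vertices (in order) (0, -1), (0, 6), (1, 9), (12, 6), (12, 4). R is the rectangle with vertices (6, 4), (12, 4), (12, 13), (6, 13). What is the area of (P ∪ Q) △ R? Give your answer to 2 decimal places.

121.54

|P ∪ Q| = 107.5363.
|(P ∪ Q) ∩ R| = 20.
|(P ∪ Q) △ R| = 107.5363 + 54 − 40 = 121.54.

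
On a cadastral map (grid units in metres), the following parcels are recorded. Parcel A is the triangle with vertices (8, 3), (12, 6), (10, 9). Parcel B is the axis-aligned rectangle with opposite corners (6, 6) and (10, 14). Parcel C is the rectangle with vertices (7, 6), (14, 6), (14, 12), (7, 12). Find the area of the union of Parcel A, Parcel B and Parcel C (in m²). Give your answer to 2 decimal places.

60.50

By inclusion–exclusion:
Individual areas: |Parcel A| = 9, |Parcel B| = 32, |Parcel C| = 42.
|Parcel A∩Parcel B| = 1.5.
|Parcel A∩Parcel C| = 4.5.
|Parcel B∩Parcel C|: x∈[7,10], y∈[6,12] → 3·6 = 18.
|Parcel A∩Parcel B∩Parcel C| = 1.5.
|Parcel A ∪ Parcel B ∪ Parcel C| = 83 − 24 + 1.5 = 60.50.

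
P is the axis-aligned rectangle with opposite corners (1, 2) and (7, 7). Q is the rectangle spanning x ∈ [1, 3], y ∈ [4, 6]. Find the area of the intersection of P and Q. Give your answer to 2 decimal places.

4.00

|P∩Q|: x∈[1,3], y∈[4,6] → 2·2 = 4.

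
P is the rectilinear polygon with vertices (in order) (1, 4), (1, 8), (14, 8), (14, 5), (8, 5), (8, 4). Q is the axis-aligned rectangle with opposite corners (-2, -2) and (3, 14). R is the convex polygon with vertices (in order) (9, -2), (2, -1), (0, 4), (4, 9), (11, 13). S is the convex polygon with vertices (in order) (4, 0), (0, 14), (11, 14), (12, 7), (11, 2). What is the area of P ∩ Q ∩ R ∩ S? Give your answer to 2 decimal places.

The intersection is the polygon with vertices (2.857,4), (2.105,6.632), (3,7.75), (3,4).
By the shoelace formula its area is 1.87.

1.87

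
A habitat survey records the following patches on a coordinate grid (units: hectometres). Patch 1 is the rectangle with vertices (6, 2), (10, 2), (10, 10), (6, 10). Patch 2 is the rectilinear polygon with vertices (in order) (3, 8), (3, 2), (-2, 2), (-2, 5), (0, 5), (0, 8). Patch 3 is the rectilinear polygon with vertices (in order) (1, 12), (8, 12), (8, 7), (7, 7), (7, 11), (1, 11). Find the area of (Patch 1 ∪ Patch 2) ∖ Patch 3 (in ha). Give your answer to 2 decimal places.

53.00

|Patch 1 ∪ Patch 2| = 56.
|(Patch 1 ∪ Patch 2) ∩ Patch 3| = 3.
|(Patch 1 ∪ Patch 2) ∖ Patch 3| = 56 − 3 = 53.00.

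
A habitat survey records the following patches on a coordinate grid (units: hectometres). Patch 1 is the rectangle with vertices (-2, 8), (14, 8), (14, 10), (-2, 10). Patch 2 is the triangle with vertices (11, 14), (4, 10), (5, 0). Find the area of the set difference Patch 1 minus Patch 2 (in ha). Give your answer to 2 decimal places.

22.49

|Patch 1| = 32, |Patch 1∩Patch 2| = 9.5143.
|Patch 1 ∖ Patch 2| = |Patch 1| − |Patch 1∩Patch 2| = 32 − 9.5143 = 22.49.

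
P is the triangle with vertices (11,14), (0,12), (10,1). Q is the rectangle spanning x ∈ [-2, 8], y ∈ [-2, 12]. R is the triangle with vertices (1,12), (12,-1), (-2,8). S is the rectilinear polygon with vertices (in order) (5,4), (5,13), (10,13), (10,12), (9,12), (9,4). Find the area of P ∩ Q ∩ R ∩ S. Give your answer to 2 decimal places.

The intersection is the polygon with vertices (5,6.5), (5,7.273), (7.769,4), (7.273,4).
By the shoelace formula its area is 1.69.

1.69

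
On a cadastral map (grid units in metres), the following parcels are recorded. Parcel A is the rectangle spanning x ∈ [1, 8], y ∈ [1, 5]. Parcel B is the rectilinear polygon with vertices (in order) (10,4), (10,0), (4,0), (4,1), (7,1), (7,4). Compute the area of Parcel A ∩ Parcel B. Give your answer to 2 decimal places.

3.00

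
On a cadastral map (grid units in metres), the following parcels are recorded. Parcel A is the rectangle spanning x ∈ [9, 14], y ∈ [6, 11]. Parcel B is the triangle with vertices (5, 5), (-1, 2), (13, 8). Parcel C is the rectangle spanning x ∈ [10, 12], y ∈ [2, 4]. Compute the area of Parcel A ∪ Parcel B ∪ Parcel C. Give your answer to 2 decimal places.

31.57

By inclusion–exclusion:
Individual areas: |Parcel A| = 25, |Parcel B| = 3, |Parcel C| = 4.
|Parcel A∩Parcel B| = 0.4286.
|Parcel A∩Parcel C| = 0 (no overlap).
|Parcel B∩Parcel C| = 0.
|Parcel A∩Parcel B∩Parcel C| = 0.
|Parcel A ∪ Parcel B ∪ Parcel C| = 32 − 0.4286 + 0 = 31.57.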